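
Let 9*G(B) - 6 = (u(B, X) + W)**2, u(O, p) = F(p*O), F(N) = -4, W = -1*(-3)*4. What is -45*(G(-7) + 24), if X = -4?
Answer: -1430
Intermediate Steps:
W = 12 (W = 3*4 = 12)
u(O, p) = -4
G(B) = 70/9 (G(B) = 2/3 + (-4 + 12)**2/9 = 2/3 + (1/9)*8**2 = 2/3 + (1/9)*64 = 2/3 + 64/9 = 70/9)
-45*(G(-7) + 24) = -45*(70/9 + 24) = -45*286/9 = -1430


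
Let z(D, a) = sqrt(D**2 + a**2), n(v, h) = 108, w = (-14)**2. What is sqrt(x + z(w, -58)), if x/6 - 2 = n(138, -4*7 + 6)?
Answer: sqrt(660 + 2*sqrt(10445)) ≈ 29.401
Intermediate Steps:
w = 196
x = 660 (x = 12 + 6*108 = 12 + 648 = 660)
sqrt(x + z(w, -58)) = sqrt(660 + sqrt(196**2 + (-58)**2)) = sqrt(660 + sqrt(38416 + 3364)) = sqrt(660 + sqrt(41780)) = sqrt(660 + 2*sqrt(10445))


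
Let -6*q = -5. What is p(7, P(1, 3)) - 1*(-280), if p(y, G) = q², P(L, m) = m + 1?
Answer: 10105/36 ≈ 280.69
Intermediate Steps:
q = ⅚ (q = -⅙*(-5) = ⅚ ≈ 0.83333)
P(L, m) = 1 + m
p(y, G) = 25/36 (p(y, G) = (⅚)² = 25/36)
p(7, P(1, 3)) - 1*(-280) = 25/36 - 1*(-280) = 25/36 + 280 = 10105/36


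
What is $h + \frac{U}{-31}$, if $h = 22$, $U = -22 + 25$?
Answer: $\frac{679}{31} \approx 21.903$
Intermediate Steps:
$U = 3$
$h + \frac{U}{-31} = 22 + \frac{1}{-31} \cdot 3 = 22 - \frac{3}{31} = \frac{679}{31}$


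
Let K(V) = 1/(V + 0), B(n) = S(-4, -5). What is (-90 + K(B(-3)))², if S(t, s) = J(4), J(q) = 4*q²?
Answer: 33166081/4096 ≈ 8097.2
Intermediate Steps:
S(t, s) = 64 (S(t, s) = 4*4² = 4*16 = 64)
B(n) = 64
K(V) = 1/V
(-90 + K(B(-3)))² = (-90 + 1/64)² = (-5759/64)² = 33166081/4096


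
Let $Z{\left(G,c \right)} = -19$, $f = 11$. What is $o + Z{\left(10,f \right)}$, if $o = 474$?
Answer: $455$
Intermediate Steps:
$o + Z{\left(10,f \right)} = 474 - 19 = 455$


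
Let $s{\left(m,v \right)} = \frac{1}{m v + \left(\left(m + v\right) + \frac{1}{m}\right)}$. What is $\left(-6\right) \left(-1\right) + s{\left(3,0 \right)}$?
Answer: $\frac{63}{10} \approx 6.3$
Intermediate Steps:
$s{\left(m,v \right)} = \frac{1}{m + v + \frac{1}{m} + m v}$ ($s{\left(m,v \right)} = \frac{1}{m v + \left(m + v + \frac{1}{m}\right)} = \frac{1}{m + v + \frac{1}{m} + m v}$)
$\left(-6\right) \left(-1\right) + s{\left(3,0 \right)} = \left(-6\right) \left(-1\right) + \frac{3}{1 + 3^{2} + 3 \cdot 0 + 0 \cdot 3^{2}} = 6 + \frac{3}{1 + 9 + 0 + 0 \cdot 9} = 6 + \frac{3}{1 + 9 + 0 + 0} = 6 + \frac{3}{10} = \frac{63}{10}$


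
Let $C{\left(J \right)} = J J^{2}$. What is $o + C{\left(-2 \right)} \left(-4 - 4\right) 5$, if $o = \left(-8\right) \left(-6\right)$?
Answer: $368$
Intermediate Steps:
$C{\left(J \right)} = J^{3}$
$o = 48$
$o + C{\left(-2 \right)} \left(-4 - 4\right) 5 = 48 + \left(-2\right)^{3} \left(-4 - 4\right) 5 = 48 - 8 \left(\left(-8\right) 5\right) = 48 - -320 = 48 + 320 = 368$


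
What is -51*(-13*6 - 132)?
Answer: 10710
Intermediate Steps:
-51*(-13*6 - 132) = -51*(-78 - 132) = -51*(-210) = 10710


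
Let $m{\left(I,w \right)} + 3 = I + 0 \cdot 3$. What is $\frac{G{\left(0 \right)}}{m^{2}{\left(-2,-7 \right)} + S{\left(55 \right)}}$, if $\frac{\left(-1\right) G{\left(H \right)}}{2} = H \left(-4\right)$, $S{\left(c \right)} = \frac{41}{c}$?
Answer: $0$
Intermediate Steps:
$m{\left(I,w \right)} = -3 + I$ ($m{\left(I,w \right)} = -3 + \left(I + 0 \cdot 3\right) = -3 + \left(I + 0\right) = -3 + I$)
$G{\left(H \right)} = 8 H$ ($G{\left(H \right)} = - 2 H \left(-4\right) = - 2 \left(- 4 H\right) = 8 H$)
$\frac{G{\left(0 \right)}}{m^{2}{\left(-2,-7 \right)} + S{\left(55 \right)}} = \frac{8 \cdot 0}{\left(-3 - 2\right)^{2} + \frac{41}{55}} = \frac{1}{\left(-5\right)^{2} + 41 \cdot \frac{1}{55}} \cdot 0 = \frac{1}{25 + \frac{41}{55}} \cdot 0 = \frac{1}{\frac{1416}{55}} \cdot 0 = \frac{55}{1416} \cdot 0 = 0$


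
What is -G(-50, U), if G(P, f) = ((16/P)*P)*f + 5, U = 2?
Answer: -37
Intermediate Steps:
G(P, f) = 5 + 16*f (G(P, f) = 16*f + 5 = 5 + 16*f)
-G(-50, U) = -(5 + 16*2) = -(5 + 32) = -1*37 = -37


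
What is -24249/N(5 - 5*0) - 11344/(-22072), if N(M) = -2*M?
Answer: 66917171/27590 ≈ 2425.4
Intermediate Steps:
-24249/N(5 - 5*0) - 11344/(-22072) = -24249*(-1/(2*(5 - 5*0))) - 11344/(-22072) = -24249*(-1/(2*(5 + 0))) - 11344*(-1/22072) = -24249/((-2*5)) + 1418/2759 = -24249/(-10) + 1418/2759 = -24249*(-⅒) + 1418/2759 = 24249/10 + 1418/2759 = 66917171/27590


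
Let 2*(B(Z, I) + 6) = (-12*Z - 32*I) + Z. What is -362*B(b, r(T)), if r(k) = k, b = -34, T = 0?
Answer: -65522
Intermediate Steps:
B(Z, I) = -6 - 16*I - 11*Z/2 (B(Z, I) = -6 + ((-12*Z - 32*I) + Z)/2 = -6 + ((-32*I - 12*Z) + Z)/2 = -6 + (-32*I - 11*Z)/2 = -6 + (-16*I - 11*Z/2) = -6 - 16*I - 11*Z/2)
-362*B(b, r(T)) = -362*(-6 - 16*0 - 11/2*(-34)) = -362*(-6 + 0 + 187) = -362*181 = -65522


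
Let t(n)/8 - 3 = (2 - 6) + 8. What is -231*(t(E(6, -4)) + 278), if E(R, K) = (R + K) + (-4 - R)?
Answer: -77154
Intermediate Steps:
E(R, K) = -4 + K (E(R, K) = (K + R) + (-4 - R) = -4 + K)
t(n) = 56 (t(n) = 24 + 8*((2 - 6) + 8) = 24 + 8*(-4 + 8) = 24 + 8*4 = 24 + 32 = 56)
-231*(t(E(6, -4)) + 278) = -231*(56 + 278) = -231*334 = -77154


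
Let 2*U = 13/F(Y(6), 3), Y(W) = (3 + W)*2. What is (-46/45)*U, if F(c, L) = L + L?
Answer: -299/270 ≈ -1.1074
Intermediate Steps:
Y(W) = 6 + 2*W
F(c, L) = 2*L
U = 13/12 (U = (13/((2*3)))/2 = (13/6)/2 = (13*(1/6))/2 = (1/2)*(13/6) = 13/12 ≈ 1.0833)
(-46/45)*U = -46/45*(13/12) = -46*1/45*(13/12) = -46/45*13/12 = -299/270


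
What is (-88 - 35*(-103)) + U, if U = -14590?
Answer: -11073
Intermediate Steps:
(-88 - 35*(-103)) + U = (-88 - 35*(-103)) - 14590 = (-88 + 3605) - 14590 = 3517 - 14590 = -11073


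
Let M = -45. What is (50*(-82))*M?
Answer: 184500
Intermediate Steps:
(50*(-82))*M = (50*(-82))*(-45) = -4100*(-45) = 184500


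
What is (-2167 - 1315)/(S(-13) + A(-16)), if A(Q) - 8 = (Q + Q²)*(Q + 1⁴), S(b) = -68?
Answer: 1741/1830 ≈ 0.95137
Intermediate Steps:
A(Q) = 8 + (1 + Q)*(Q + Q²) (A(Q) = 8 + (Q + Q²)*(Q + 1⁴) = 8 + (Q + Q²)*(Q + 1) = 8 + (Q + Q²)*(1 + Q) = 8 + (1 + Q)*(Q + Q²))
(-2167 - 1315)/(S(-13) + A(-16)) = (-2167 - 1315)/(-68 + (8 - 16 + (-16)³ + 2*(-16)²)) = -3482/(-68 + (8 - 16 - 4096 + 2*256)) = -3482/(-68 + (8 - 16 - 4096 + 512)) = -3482/(-68 - 3592) = -3482/(-3660) = -3482*(-1/3660) = 1741/1830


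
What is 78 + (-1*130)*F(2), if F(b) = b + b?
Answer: -442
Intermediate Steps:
F(b) = 2*b
78 + (-1*130)*F(2) = 78 + (-1*130)*(2*2) = 78 - 130*4 = 78 - 520 = -442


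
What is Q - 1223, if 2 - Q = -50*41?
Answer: 829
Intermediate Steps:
Q = 2052 (Q = 2 - (-50)*41 = 2 - 1*(-2050) = 2 + 2050 = 2052)
Q - 1223 = 2052 - 1223 = 829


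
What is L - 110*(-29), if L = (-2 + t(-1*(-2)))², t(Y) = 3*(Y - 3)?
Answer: 3215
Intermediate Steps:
t(Y) = -9 + 3*Y (t(Y) = 3*(-3 + Y) = -9 + 3*Y)
L = 25 (L = (-2 + (-9 + 3*(-1*(-2))))² = (-2 + (-9 + 3*2))² = (-2 + (-9 + 6))² = (-2 - 3)² = (-5)² = 25)
L - 110*(-29) = 25 - 110*(-29) = 25 + 3190 = 3215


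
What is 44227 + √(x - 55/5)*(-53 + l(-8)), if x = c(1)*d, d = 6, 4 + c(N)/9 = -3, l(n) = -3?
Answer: 44227 - 56*I*√389 ≈ 44227.0 - 1104.5*I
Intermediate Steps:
c(N) = -63 (c(N) = -36 + 9*(-3) = -36 - 27 = -63)
x = -378 (x = -63*6 = -378)
44227 + √(x - 55/5)*(-53 + l(-8)) = 44227 + √(-378 - 55/5)*(-53 - 3) = 44227 + √(-378 - 55*⅕)*(-56) = 44227 + √(-378 - 11)*(-56) = 44227 + √(-389)*(-56) = 44227 + (I*√389)*(-56) = 44227 - 56*I*√389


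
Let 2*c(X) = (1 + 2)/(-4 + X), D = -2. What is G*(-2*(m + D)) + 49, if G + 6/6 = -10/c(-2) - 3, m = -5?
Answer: 553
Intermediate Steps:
c(X) = 3/(2*(-4 + X)) (c(X) = ((1 + 2)/(-4 + X))/2 = (3/(-4 + X))/2 = 3/(2*(-4 + X)))
G = 36 (G = -1 + (-10/(3/(2*(-4 - 2))) - 3) = -1 + (-10/((3/2)/(-6)) - 3) = -1 + (-10/((3/2)*(-⅙)) - 3) = -1 + (-10/(-¼) - 3) = -1 + (-10*(-4) - 3) = -1 + (-5*(-8) - 3) = -1 + (40 - 3) = -1 + 37 = 36)
G*(-2*(m + D)) + 49 = 36*(-2*(-5 - 2)) + 49 = 36*(-2*(-7)) + 49 = 36*14 + 49 = 504 + 49 = 553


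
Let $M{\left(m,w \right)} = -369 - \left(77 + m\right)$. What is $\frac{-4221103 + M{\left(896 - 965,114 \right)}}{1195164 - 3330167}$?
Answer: $\frac{4221480}{2135003} \approx 1.9773$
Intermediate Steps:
$M{\left(m,w \right)} = -446 - m$
$\frac{-4221103 + M{\left(896 - 965,114 \right)}}{1195164 - 3330167} = \frac{-4221103 - \left(1342 - 965\right)}{1195164 - 3330167} = \frac{-4221103 - 377}{-2135003} = \left(-4221103 - 377\right) \left(- \frac{1}{2135003}\right) = \left(-4221480\right) \left(- \frac{1}{2135003}\right) = \frac{4221480}{2135003}$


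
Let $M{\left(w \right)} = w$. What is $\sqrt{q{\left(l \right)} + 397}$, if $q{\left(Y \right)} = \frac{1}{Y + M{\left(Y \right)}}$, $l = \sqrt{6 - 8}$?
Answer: $\frac{\sqrt{1588 - i \sqrt{2}}}{2} \approx 19.925 - 0.0088722 i$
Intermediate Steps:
$l = i \sqrt{2}$ ($l = \sqrt{-2} = i \sqrt{2} \approx 1.4142 i$)
$q{\left(Y \right)} = \frac{1}{2 Y}$ ($q{\left(Y \right)} = \frac{1}{Y + Y} = \frac{1}{2 Y}$)
$\sqrt{q{\left(l \right)} + 397} = \sqrt{\frac{1}{2 i \sqrt{2}} + 397} = \sqrt{\frac{\left(- \frac{1}{2}\right) i \sqrt{2}}{2} + 397} = \sqrt{- \frac{i \sqrt{2}}{4} + 397} = \sqrt{397 - \frac{i \sqrt{2}}{4}}$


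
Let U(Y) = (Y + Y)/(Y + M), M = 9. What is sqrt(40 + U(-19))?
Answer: sqrt(1095)/5 ≈ 6.6182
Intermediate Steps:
U(Y) = 2*Y/(9 + Y) (U(Y) = (Y + Y)/(Y + 9) = (2*Y)/(9 + Y) = 2*Y/(9 + Y))
sqrt(40 + U(-19)) = sqrt(40 + 2*(-19)/(9 - 19)) = sqrt(40 + 2*(-19)/(-10)) = sqrt(40 + 2*(-19)*(-1/10)) = sqrt(40 + 19/5) = sqrt(219/5) = sqrt(1095)/5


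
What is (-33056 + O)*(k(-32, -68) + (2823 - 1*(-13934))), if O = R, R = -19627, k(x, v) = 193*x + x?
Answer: -555752967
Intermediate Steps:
k(x, v) = 194*x
O = -19627
(-33056 + O)*(k(-32, -68) + (2823 - 1*(-13934))) = (-33056 - 19627)*(194*(-32) + (2823 - 1*(-13934))) = -52683*(-6208 + (2823 + 13934)) = -52683*(-6208 + 16757) = -52683*10549 = -555752967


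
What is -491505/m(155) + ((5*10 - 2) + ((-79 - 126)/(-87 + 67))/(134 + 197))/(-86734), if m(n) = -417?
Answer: 18814117074933/15962178424 ≈ 1178.7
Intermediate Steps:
-491505/m(155) + ((5*10 - 2) + ((-79 - 126)/(-87 + 67))/(134 + 197))/(-86734) = -491505/(-417) + ((5*10 - 2) + ((-79 - 126)/(-87 + 67))/(134 + 197))/(-86734) = -491505*(-1/417) + ((50 - 2) - 205/(-20)/331)*(-1/86734) = 163835/139 + (48 - 205*(-1/20)*(1/331))*(-1/86734) = 163835/139 + (48 + (41/4)*(1/331))*(-1/86734) = 163835/139 + (48 + 41/1324)*(-1/86734) = 163835/139 + (63593/1324)*(-1/86734) = 163835/139 - 63593/114835816 = 18814117074933/15962178424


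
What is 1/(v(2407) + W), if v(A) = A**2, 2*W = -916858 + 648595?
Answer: 2/11319035 ≈ 1.7669e-7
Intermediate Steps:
W = -268263/2 (W = (-916858 + 648595)/2 = (1/2)*(-268263) = -268263/2 ≈ -1.3413e+5)
1/(v(2407) + W) = 1/(2407**2 - 268263/2) = 1/(5793649 - 268263/2) = 1/(11319035/2) = 2/11319035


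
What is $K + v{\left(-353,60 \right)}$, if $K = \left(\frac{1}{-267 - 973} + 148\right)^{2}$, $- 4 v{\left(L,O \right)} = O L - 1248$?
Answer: $\frac{42300546561}{1537600} \approx 27511.0$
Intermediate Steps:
$v{\left(L,O \right)} = 312 - \frac{L O}{4}$ ($v{\left(L,O \right)} = - \frac{O L - 1248}{4} = - \frac{L O - 1248}{4} = - \frac{-1248 + L O}{4} = 312 - \frac{L O}{4}$)
$K = \frac{33679223361}{1537600}$ ($K = \left(\frac{1}{-1240} + 148\right)^{2} = \left(- \frac{1}{1240} + 148\right)^{2} = \left(\frac{183519}{1240}\right)^{2} = \frac{33679223361}{1537600} \approx 21904.0$)
$K + v{\left(-353,60 \right)} = \frac{33679223361}{1537600} - \left(-312 - 5295\right) = \frac{33679223361}{1537600} + \left(312 + 5295\right) = \frac{33679223361}{1537600} + 5607 = \frac{42300546561}{1537600}$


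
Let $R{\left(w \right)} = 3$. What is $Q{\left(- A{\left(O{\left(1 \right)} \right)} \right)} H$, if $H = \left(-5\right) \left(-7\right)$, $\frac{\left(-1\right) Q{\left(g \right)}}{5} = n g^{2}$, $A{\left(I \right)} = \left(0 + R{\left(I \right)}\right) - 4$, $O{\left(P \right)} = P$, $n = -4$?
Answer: $700$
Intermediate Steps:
$A{\left(I \right)} = -1$ ($A{\left(I \right)} = \left(0 + 3\right) - 4 = 3 - 4 = -1$)
$Q{\left(g \right)} = 20 g^{2}$ ($Q{\left(g \right)} = - 5 \left(- 4 g^{2}\right) = 20 g^{2}$)
$H = 35$
$Q{\left(- A{\left(O{\left(1 \right)} \right)} \right)} H = 20 \left(\left(-1\right) \left(-1\right)\right)^{2} \cdot 35 = 20 \cdot 1^{2} \cdot 35 = 20 \cdot 1 \cdot 35 = 20 \cdot 35 = 700$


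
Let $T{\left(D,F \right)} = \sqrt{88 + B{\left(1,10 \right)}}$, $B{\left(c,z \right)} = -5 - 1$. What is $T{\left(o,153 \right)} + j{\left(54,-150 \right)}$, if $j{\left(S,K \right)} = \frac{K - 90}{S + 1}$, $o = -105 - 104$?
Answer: $- \frac{48}{11} + \sqrt{82} \approx 4.6917$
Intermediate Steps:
$B{\left(c,z \right)} = -6$
$o = -209$ ($o = -105 - 104 = -209$)
$T{\left(D,F \right)} = \sqrt{82}$ ($T{\left(D,F \right)} = \sqrt{88 - 6} = \sqrt{82}$)
$j{\left(S,K \right)} = \frac{-90 + K}{1 + S}$
$T{\left(o,153 \right)} + j{\left(54,-150 \right)} = \sqrt{82} + \frac{-90 - 150}{1 + 54} = \sqrt{82} + \frac{1}{55} \left(-240\right) = \sqrt{82} - \frac{48}{11} = - \frac{48}{11} + \sqrt{82}$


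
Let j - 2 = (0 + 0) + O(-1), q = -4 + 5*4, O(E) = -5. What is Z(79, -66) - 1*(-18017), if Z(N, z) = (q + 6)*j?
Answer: 17951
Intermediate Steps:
q = 16 (q = -4 + 20 = 16)
j = -3 (j = 2 + ((0 + 0) - 5) = 2 + (0 - 5) = 2 - 5 = -3)
Z(N, z) = -66 (Z(N, z) = (16 + 6)*(-3) = 22*(-3) = -66)
Z(79, -66) - 1*(-18017) = -66 - 1*(-18017) = -66 + 18017 = 17951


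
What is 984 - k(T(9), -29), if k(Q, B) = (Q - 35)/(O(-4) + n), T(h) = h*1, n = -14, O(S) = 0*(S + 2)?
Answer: 6875/7 ≈ 982.14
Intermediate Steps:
O(S) = 0 (O(S) = 0*(2 + S) = 0)
T(h) = h
k(Q, B) = 5/2 - Q/14 (k(Q, B) = (Q - 35)/(0 - 14) = (-35 + Q)/(-14) = (-35 + Q)*(-1/14) = 5/2 - Q/14)
984 - k(T(9), -29) = 984 - (5/2 - 1/14*9) = 984 - (5/2 - 9/14) = 984 - 1*13/7 = 984 - 13/7 = 6875/7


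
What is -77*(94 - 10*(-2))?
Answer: -8778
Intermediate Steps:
-77*(94 - 10*(-2)) = -77*(94 + 20) = -77*114 = -8778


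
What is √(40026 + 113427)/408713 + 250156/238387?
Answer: 250156/238387 + √153453/408713 ≈ 1.0503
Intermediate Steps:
√(40026 + 113427)/408713 + 250156/238387 = √153453*(1/408713) + 250156*(1/238387) = √153453/408713 + 250156/238387 = 250156/238387 + √153453/408713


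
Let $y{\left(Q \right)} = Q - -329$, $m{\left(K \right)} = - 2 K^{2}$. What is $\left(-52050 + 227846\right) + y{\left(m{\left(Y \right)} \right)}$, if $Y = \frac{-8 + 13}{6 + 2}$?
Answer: $\frac{5635975}{32} \approx 1.7612 \cdot 10^{5}$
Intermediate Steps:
$Y = \frac{5}{8} \approx 0.625$
$y{\left(Q \right)} = 329 + Q$ ($y{\left(Q \right)} = Q + 329 = 329 + Q$)
$\left(-52050 + 227846\right) + y{\left(m{\left(Y \right)} \right)} = \left(-52050 + 227846\right) + \left(329 - 2 \left(\frac{5}{8}\right)^{2}\right) = 175796 + \left(329 - \frac{25}{32}\right) = 175796 + \frac{10503}{32} = \frac{5635975}{32}$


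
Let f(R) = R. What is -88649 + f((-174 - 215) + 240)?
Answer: -88798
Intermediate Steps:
-88649 + f((-174 - 215) + 240) = -88649 + ((-174 - 215) + 240) = -88649 + (-389 + 240) = -88649 - 149 = -88798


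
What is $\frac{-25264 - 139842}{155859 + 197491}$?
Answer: $- \frac{82553}{176675} \approx -0.46726$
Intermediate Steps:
$\frac{-25264 - 139842}{155859 + 197491} = - \frac{165106}{353350} = \left(-165106\right) \frac{1}{353350} = - \frac{82553}{176675}$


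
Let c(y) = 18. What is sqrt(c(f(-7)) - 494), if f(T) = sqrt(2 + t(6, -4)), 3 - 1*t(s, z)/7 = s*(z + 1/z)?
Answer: 2*I*sqrt(119) ≈ 21.817*I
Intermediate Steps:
t(s, z) = 21 - 7*s*(z + 1/z)
f(T) = sqrt(806)/2 (f(T) = sqrt(2 + (21 - 7*6*(-4) - 7*6/(-4))) = sqrt(2 + (21 + 168 - 7*6*(-1/4))) = sqrt(2 + (21 + 168 + 21/2)) = sqrt(2 + 399/2) = sqrt(403/2) = sqrt(806)/2)
sqrt(c(f(-7)) - 494) = sqrt(18 - 494) = sqrt(-476) = 2*I*sqrt(119)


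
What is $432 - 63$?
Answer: $369$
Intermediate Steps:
$432 - 63 = 369$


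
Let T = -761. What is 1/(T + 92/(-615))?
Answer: -615/468107 ≈ -0.0013138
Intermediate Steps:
1/(T + 92/(-615)) = 1/(-761 + 92/(-615)) = 1/(-761 + 92*(-1/615)) = 1/(-761 - 92/615) = 1/(-468107/615) = -615/468107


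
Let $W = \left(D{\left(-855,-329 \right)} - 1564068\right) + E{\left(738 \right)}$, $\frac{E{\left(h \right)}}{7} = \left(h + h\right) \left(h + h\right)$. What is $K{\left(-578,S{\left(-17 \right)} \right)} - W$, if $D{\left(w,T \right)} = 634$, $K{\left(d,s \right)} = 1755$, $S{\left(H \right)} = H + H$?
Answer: $-13684843$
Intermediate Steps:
$S{\left(H \right)} = 2 H$
$E{\left(h \right)} = 28 h^{2}$ ($E{\left(h \right)} = 7 \left(h + h\right) \left(h + h\right) = 7 \cdot 2 h 2 h = 7 \cdot 4 h^{2} = 28 h^{2}$)
$W = 13686598$ ($W = \left(634 - 1564068\right) + 28 \cdot 738^{2} = -1563434 + 28 \cdot 544644 = -1563434 + 15250032 = 13686598$)
$K{\left(-578,S{\left(-17 \right)} \right)} - W = 1755 - 13686598 = -13684843$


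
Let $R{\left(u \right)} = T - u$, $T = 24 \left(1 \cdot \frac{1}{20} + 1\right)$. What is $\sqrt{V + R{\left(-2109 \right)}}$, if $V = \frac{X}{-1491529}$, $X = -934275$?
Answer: $\frac{\sqrt{410835659103870}}{438685} \approx 46.204$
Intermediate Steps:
$T = \frac{126}{5}$ ($T = 24 \left(1 \cdot \frac{1}{20} + 1\right) = 24 \left(\frac{1}{20} + 1\right) = 24 \cdot \frac{21}{20} = \frac{126}{5} \approx 25.2$)
$V = \frac{934275}{1491529}$ ($V = - \frac{934275}{-1491529} = \left(-934275\right) \left(- \frac{1}{1491529}\right) = \frac{934275}{1491529} \approx 0.62639$)
$R{\left(u \right)} = \frac{126}{5} - u$
$\sqrt{V + R{\left(-2109 \right)}} = \sqrt{\frac{934275}{1491529} + \left(\frac{126}{5} - -2109\right)} = \sqrt{\frac{934275}{1491529} + \left(\frac{126}{5} + 2109\right)} = \sqrt{\frac{934275}{1491529} + \frac{10671}{5}} = \sqrt{\frac{15920777334}{7457645}} = \frac{\sqrt{410835659103870}}{438685}$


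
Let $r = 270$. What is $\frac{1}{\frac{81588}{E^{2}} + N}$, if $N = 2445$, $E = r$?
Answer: $\frac{6075}{14860174} \approx 0.00040881$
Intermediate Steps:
$E = 270$
$\frac{1}{\frac{81588}{E^{2}} + N} = \frac{1}{\frac{81588}{270^{2}} + 2445} = \frac{1}{\frac{81588}{72900} + 2445} = \frac{1}{81588 \cdot \frac{1}{72900} + 2445} = \frac{1}{\frac{6799}{6075} + 2445} = \frac{1}{\frac{14860174}{6075}} = \frac{6075}{14860174}$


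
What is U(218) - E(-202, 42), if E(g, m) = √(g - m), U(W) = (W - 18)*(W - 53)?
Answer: 33000 - 2*I*√61 ≈ 33000.0 - 15.62*I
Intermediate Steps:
U(W) = (-53 + W)*(-18 + W) (U(W) = (-18 + W)*(-53 + W) = (-53 + W)*(-18 + W))
U(218) - E(-202, 42) = (954 + 218² - 71*218) - √(-202 - 1*42) = (954 + 47524 - 15478) - √(-202 - 42) = 33000 - √(-244) = 33000 - 2*I*√61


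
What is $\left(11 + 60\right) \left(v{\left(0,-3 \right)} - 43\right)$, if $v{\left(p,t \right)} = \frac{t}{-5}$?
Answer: $- \frac{15052}{5} \approx -3010.4$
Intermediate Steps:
$v{\left(p,t \right)} = - \frac{t}{5}$ ($v{\left(p,t \right)} = t \left(- \frac{1}{5}\right) = - \frac{t}{5}$)
$\left(11 + 60\right) \left(v{\left(0,-3 \right)} - 43\right) = \left(11 + 60\right) \left(\left(- \frac{1}{5}\right) \left(-3\right) - 43\right) = 71 \left(\frac{3}{5} - 43\right) = 71 \left(- \frac{212}{5}\right) = - \frac{15052}{5}$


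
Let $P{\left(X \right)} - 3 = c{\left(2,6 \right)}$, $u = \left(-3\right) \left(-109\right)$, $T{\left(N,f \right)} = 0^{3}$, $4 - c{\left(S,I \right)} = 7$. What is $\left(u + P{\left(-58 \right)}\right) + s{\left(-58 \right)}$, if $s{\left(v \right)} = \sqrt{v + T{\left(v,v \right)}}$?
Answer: $327 + i \sqrt{58} \approx 327.0 + 7.6158 i$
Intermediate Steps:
$c{\left(S,I \right)} = -3$ ($c{\left(S,I \right)} = 4 - 7 = -3$)
$T{\left(N,f \right)} = 0$
$u = 327$
$P{\left(X \right)} = 0$ ($P{\left(X \right)} = 3 - 3 = 0$)
$s{\left(v \right)} = \sqrt{v}$ ($s{\left(v \right)} = \sqrt{v + 0} = \sqrt{v}$)
$\left(u + P{\left(-58 \right)}\right) + s{\left(-58 \right)} = \left(327 + 0\right) + \sqrt{-58} = 327 + i \sqrt{58}$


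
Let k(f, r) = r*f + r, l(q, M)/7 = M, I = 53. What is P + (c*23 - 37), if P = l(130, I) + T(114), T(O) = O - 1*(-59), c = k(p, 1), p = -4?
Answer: 438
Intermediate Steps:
l(q, M) = 7*M
k(f, r) = r + f*r (k(f, r) = f*r + r = r + f*r)
c = -3 (c = 1*(1 - 4) = 1*(-3) = -3)
T(O) = 59 + O (T(O) = O + 59 = 59 + O)
P = 544 (P = 7*53 + (59 + 114) = 371 + 173 = 544)
P + (c*23 - 37) = 544 + (-3*23 - 37) = 544 + (-69 - 37) = 544 - 106 = 438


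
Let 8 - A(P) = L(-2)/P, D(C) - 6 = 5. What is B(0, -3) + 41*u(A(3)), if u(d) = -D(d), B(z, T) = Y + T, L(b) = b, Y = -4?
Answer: -458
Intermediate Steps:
D(C) = 11 (D(C) = 6 + 5 = 11)
B(z, T) = -4 + T
A(P) = 8 + 2/P (A(P) = 8 - (-2)/P = 8 + 2/P)
u(d) = -11 (u(d) = -1*11 = -11)
B(0, -3) + 41*u(A(3)) = (-4 - 3) + 41*(-11) = -7 - 451 = -458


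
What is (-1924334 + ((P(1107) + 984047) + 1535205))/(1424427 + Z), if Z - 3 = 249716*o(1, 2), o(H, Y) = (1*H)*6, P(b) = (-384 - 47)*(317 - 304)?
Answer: 589315/2922726 ≈ 0.20163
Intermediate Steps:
P(b) = -5603 (P(b) = -431*13 = -5603)
o(H, Y) = 6*H (o(H, Y) = H*6 = 6*H)
Z = 1498299 (Z = 3 + 249716*(6*1) = 3 + 249716*6 = 3 + 1498296 = 1498299)
(-1924334 + ((P(1107) + 984047) + 1535205))/(1424427 + Z) = (-1924334 + ((-5603 + 984047) + 1535205))/(1424427 + 1498299) = (-1924334 + (978444 + 1535205))/2922726 = (-1924334 + 2513649)*(1/2922726) = 589315*(1/2922726) = 589315/2922726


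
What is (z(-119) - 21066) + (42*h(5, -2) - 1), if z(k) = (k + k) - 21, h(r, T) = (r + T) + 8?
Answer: -20864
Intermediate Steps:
h(r, T) = 8 + T + r (h(r, T) = (T + r) + 8 = 8 + T + r)
z(k) = -21 + 2*k (z(k) = 2*k - 21 = -21 + 2*k)
(z(-119) - 21066) + (42*h(5, -2) - 1) = ((-21 + 2*(-119)) - 21066) + (42*(8 - 2 + 5) - 1) = ((-21 - 238) - 21066) + (42*11 - 1) = (-259 - 21066) + (462 - 1) = -21325 + 461 = -20864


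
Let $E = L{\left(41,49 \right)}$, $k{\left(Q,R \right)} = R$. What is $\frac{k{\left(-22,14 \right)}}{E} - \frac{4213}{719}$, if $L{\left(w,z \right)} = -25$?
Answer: $- \frac{115391}{17975} \approx -6.4195$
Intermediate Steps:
$E = -25$
$\frac{k{\left(-22,14 \right)}}{E} - \frac{4213}{719} = \frac{14}{-25} - \frac{4213}{719} = 14 \left(- \frac{1}{25}\right) - \frac{4213}{719} = - \frac{14}{25} - \frac{4213}{719} = - \frac{115391}{17975}$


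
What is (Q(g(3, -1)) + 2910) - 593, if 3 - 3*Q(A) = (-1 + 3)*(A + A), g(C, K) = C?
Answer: 2314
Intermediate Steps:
Q(A) = 1 - 4*A/3 (Q(A) = 1 - (-1 + 3)*(A + A)/3 = 1 - 2*2*A/3 = 1 - 4*A/3)
(Q(g(3, -1)) + 2910) - 593 = ((1 - 4/3*3) + 2910) - 593 = ((1 - 4) + 2910) - 593 = (-3 + 2910) - 593 = 2907 - 593 = 2314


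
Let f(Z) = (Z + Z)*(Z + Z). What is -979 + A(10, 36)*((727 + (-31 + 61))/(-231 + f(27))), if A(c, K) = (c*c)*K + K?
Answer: 41279/895 ≈ 46.122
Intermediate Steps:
f(Z) = 4*Z**2 (f(Z) = (2*Z)*(2*Z) = 4*Z**2)
A(c, K) = K + K*c**2 (A(c, K) = c**2*K + K = K*c**2 + K = K + K*c**2)
-979 + A(10, 36)*((727 + (-31 + 61))/(-231 + f(27))) = -979 + (36*(1 + 10**2))*((727 + (-31 + 61))/(-231 + 4*27**2)) = -979 + (36*(1 + 100))*((727 + 30)/(-231 + 4*729)) = -979 + (36*101)*(757/(-231 + 2916)) = -979 + 3636*(757/2685) = -979 + 917484/895 = 41279/895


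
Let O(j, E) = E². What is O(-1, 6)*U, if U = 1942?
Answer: 69912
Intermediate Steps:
O(-1, 6)*U = 6²*1942 = 36*1942 = 69912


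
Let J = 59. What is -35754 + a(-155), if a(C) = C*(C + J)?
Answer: -20874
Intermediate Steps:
a(C) = C*(59 + C) (a(C) = C*(C + 59) = C*(59 + C))
-35754 + a(-155) = -35754 - 155*(59 - 155) = -35754 - 155*(-96) = -35754 + 14880 = -20874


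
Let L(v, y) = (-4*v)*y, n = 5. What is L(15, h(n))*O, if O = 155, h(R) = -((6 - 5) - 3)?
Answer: -18600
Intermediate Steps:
h(R) = 2 (h(R) = -(1 - 3) = -1*(-2) = 2)
L(v, y) = -4*v*y
L(15, h(n))*O = -4*15*2*155 = -120*155 = -18600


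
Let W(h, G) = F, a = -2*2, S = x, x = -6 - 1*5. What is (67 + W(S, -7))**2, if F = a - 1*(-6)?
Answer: 4761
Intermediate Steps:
x = -11 (x = -6 - 5 = -11)
S = -11
a = -4
F = 2 (F = -4 - 1*(-6) = -4 + 6 = 2)
W(h, G) = 2
(67 + W(S, -7))**2 = (67 + 2)**2 = 69**2 = 4761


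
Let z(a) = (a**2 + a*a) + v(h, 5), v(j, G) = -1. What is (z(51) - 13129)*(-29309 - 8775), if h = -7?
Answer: 301929952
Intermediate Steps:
z(a) = -1 + 2*a**2 (z(a) = (a**2 + a*a) - 1 = (a**2 + a**2) - 1 = 2*a**2 - 1 = -1 + 2*a**2)
(z(51) - 13129)*(-29309 - 8775) = ((-1 + 2*51**2) - 13129)*(-29309 - 8775) = ((-1 + 2*2601) - 13129)*(-38084) = ((-1 + 5202) - 13129)*(-38084) = (5201 - 13129)*(-38084) = -7928*(-38084) = 301929952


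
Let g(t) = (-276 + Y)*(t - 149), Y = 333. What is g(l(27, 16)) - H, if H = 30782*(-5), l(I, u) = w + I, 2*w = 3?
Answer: 294083/2 ≈ 1.4704e+5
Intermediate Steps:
w = 3/2 (w = (½)*3 = 3/2 ≈ 1.5000)
l(I, u) = 3/2 + I
g(t) = -8493 + 57*t (g(t) = (-276 + 333)*(t - 149) = 57*(-149 + t) = -8493 + 57*t)
H = -153910
g(l(27, 16)) - H = (-8493 + 57*(3/2 + 27)) - 1*(-153910) = (-8493 + 57*(57/2)) + 153910 = (-8493 + 3249/2) + 153910 = -13737/2 + 153910 = 294083/2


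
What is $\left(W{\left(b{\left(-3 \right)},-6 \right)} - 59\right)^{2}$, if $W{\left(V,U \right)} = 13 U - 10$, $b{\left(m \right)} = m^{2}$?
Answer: $21609$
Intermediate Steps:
$W{\left(V,U \right)} = -10 + 13 U$
$\left(W{\left(b{\left(-3 \right)},-6 \right)} - 59\right)^{2} = \left(\left(-10 + 13 \left(-6\right)\right) - 59\right)^{2} = \left(\left(-10 - 78\right) - 59\right)^{2} = \left(-88 - 59\right)^{2} = \left(-147\right)^{2} = 21609$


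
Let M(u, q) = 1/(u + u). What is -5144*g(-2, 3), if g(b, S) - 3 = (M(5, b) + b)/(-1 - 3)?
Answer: -89377/5 ≈ -17875.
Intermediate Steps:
M(u, q) = 1/(2*u)
g(b, S) = 119/40 - b/4 (g(b, S) = 3 + ((1/2)/5 + b)/(-1 - 3) = 3 + ((1/2)*(1/5) + b)/(-4) = 3 + (1/10 + b)*(-1/4) = 3 + (-1/40 - b/4) = 119/40 - b/4)
-5144*g(-2, 3) = -5144*(119/40 - 1/4*(-2)) = -5144*(119/40 + 1/2) = -5144*139/40 = -89377/5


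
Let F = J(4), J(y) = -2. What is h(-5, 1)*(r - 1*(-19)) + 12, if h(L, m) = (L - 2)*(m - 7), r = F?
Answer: 726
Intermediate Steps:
F = -2
r = -2
h(L, m) = (-7 + m)*(-2 + L) (h(L, m) = (-2 + L)*(-7 + m) = (-7 + m)*(-2 + L))
h(-5, 1)*(r - 1*(-19)) + 12 = (14 - 7*(-5) - 2*1 - 5*1)*(-2 - 1*(-19)) + 12 = (14 + 35 - 2 - 5)*(-2 + 19) + 12 = 42*17 + 12 = 714 + 12 = 726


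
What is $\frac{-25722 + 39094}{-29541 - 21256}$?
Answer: $- \frac{13372}{50797} \approx -0.26324$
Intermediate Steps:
$\frac{-25722 + 39094}{-29541 - 21256} = \frac{13372}{-50797} = 13372 \left(- \frac{1}{50797}\right) = - \frac{13372}{50797}$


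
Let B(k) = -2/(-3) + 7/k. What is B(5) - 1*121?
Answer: -1784/15 ≈ -118.93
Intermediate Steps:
B(k) = ⅔ + 7/k (B(k) = -2*(-⅓) + 7/k = ⅔ + 7/k)
B(5) - 1*121 = (⅔ + 7/5) - 1*121 = (⅔ + 7*(⅕)) - 121 = (⅔ + 7/5) - 121 = 31/15 - 121 = -1784/15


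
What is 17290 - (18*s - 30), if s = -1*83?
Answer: 18814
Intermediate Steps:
s = -83
17290 - (18*s - 30) = 17290 - (18*(-83) - 30) = 17290 - (-1494 - 30) = 17290 - 1*(-1524) = 17290 + 1524 = 18814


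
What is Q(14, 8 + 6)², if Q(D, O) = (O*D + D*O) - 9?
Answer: 146689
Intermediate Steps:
Q(D, O) = -9 + 2*D*O (Q(D, O) = (D*O + D*O) - 9 = 2*D*O - 9 = -9 + 2*D*O)
Q(14, 8 + 6)² = (-9 + 2*14*(8 + 6))² = (-9 + 2*14*14)² = (-9 + 392)² = 383² = 146689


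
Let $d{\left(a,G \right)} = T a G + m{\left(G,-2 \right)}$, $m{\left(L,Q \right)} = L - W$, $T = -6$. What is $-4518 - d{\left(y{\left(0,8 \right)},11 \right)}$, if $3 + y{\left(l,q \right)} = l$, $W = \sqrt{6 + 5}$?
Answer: $-4727 + \sqrt{11} \approx -4723.7$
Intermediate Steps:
$W = \sqrt{11} \approx 3.3166$
$y{\left(l,q \right)} = -3 + l$
$m{\left(L,Q \right)} = L - \sqrt{11}$
$d{\left(a,G \right)} = G - \sqrt{11} - 6 G a$ ($d{\left(a,G \right)} = - 6 a G + \left(G - \sqrt{11}\right) = - 6 G a + \left(G - \sqrt{11}\right) = G - \sqrt{11} - 6 G a$)
$-4518 - d{\left(y{\left(0,8 \right)},11 \right)} = -4518 - \left(11 - \sqrt{11} - 66 \left(-3 + 0\right)\right) = -4518 - \left(11 - \sqrt{11} - 66 \left(-3\right)\right) = -4518 - \left(11 - \sqrt{11} + 198\right) = -4518 - \left(209 - \sqrt{11}\right) = -4727 + \sqrt{11}$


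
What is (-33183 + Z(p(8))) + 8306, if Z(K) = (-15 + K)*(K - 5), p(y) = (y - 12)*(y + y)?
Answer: -19426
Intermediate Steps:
p(y) = 2*y*(-12 + y) (p(y) = (-12 + y)*(2*y) = 2*y*(-12 + y))
Z(K) = (-15 + K)*(-5 + K)
(-33183 + Z(p(8))) + 8306 = (-33183 + (75 + (2*8*(-12 + 8))² - 40*8*(-12 + 8))) + 8306 = (-33183 + (75 + (2*8*(-4))² - 40*8*(-4))) + 8306 = (-33183 + (75 + (-64)² - 20*(-64))) + 8306 = (-33183 + (75 + 4096 + 1280)) + 8306 = (-33183 + 5451) + 8306 = -27732 + 8306 = -19426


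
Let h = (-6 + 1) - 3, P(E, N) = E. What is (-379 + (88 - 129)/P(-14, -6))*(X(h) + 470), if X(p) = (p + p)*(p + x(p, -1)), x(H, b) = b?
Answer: -1616355/7 ≈ -2.3091e+5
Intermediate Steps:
h = -8 (h = -5 - 3 = -8)
X(p) = 2*p*(-1 + p) (X(p) = (p + p)*(p - 1) = (2*p)*(-1 + p) = 2*p*(-1 + p))
(-379 + (88 - 129)/P(-14, -6))*(X(h) + 470) = (-379 + (88 - 129)/(-14))*(2*(-8)*(-1 - 8) + 470) = (-379 - 41*(-1/14))*(2*(-8)*(-9) + 470) = (-379 + 41/14)*(144 + 470) = -5265/14*614 = -1616355/7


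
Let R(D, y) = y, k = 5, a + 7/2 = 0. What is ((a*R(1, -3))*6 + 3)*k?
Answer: 330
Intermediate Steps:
a = -7/2 (a = -7/2 + 0 = -7/2 ≈ -3.5000)
((a*R(1, -3))*6 + 3)*k = (-7/2*(-3)*6 + 3)*5 = ((21/2)*6 + 3)*5 = (63 + 3)*5 = 66*5 = 330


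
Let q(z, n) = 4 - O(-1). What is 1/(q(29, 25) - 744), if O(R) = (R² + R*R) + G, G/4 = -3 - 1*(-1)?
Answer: -1/734 ≈ -0.0013624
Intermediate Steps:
G = -8 (G = 4*(-3 - 1*(-1)) = 4*(-3 + 1) = 4*(-2) = -8)
O(R) = -8 + 2*R² (O(R) = (R² + R*R) - 8 = (R² + R²) - 8 = 2*R² - 8 = -8 + 2*R²)
q(z, n) = 10 (q(z, n) = 4 - (-8 + 2*(-1)²) = 4 - (-8 + 2*1) = 4 - (-8 + 2) = 4 - 1*(-6) = 4 + 6 = 10)
1/(q(29, 25) - 744) = 1/(10 - 744) = 1/(-734) = -1/734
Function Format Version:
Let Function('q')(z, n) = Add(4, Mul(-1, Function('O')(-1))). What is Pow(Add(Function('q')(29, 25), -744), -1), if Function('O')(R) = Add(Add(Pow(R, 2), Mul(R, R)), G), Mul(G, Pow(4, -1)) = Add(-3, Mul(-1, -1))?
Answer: Rational(-1, 734) ≈ -0.0013624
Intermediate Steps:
G = -8 (G = Mul(4, Add(-3, Mul(-1, -1))) = Mul(4, Add(-3, 1)) = Mul(4, -2) = -8)
Function('O')(R) = Add(-8, Mul(2, Pow(R, 2))) (Function('O')(R) = Add(Add(Pow(R, 2), Mul(R, R)), -8) = Add(Add(Pow(R, 2), Pow(R, 2)), -8) = Add(Mul(2, Pow(R, 2)), -8) = Add(-8, Mul(2, Pow(R, 2))))
Function('q')(z, n) = 10 (Function('q')(z, n) = Add(4, Mul(-1, Add(-8, Mul(2, Pow(-1, 2))))) = Add(4, Mul(-1, Add(-8, Mul(2, 1)))) = Add(4, Mul(-1, Add(-8, 2))) = Add(4, Mul(-1, -6)) = Add(4, 6) = 10)
Pow(Add(Function('q')(29, 25), -744), -1) = Pow(Add(10, -744), -1) = Pow(-734, -1) = Rational(-1, 734)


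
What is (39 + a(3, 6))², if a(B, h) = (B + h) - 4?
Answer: 1936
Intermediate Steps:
a(B, h) = -4 + B + h
(39 + a(3, 6))² = (39 + (-4 + 3 + 6))² = (39 + 5)² = 44² = 1936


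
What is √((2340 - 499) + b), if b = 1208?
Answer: √3049 ≈ 55.218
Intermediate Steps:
√((2340 - 499) + b) = √((2340 - 499) + 1208) = √(1841 + 1208) = √3049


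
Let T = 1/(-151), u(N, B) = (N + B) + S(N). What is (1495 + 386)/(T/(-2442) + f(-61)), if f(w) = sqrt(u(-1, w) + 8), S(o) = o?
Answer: 693603702/7478386441021 - 255760816282884*I*sqrt(55)/7478386441021 ≈ 9.2748e-5 - 253.63*I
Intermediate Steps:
u(N, B) = B + 2*N (u(N, B) = (N + B) + N = (B + N) + N = B + 2*N)
f(w) = sqrt(6 + w) (f(w) = sqrt((w + 2*(-1)) + 8) = sqrt((w - 2) + 8) = sqrt((-2 + w) + 8) = sqrt(6 + w))
T = -1/151 ≈ -0.0066225
(1495 + 386)/(T/(-2442) + f(-61)) = (1495 + 386)/(-1/151/(-2442) + sqrt(6 - 61)) = 1881/(-1/151*(-1/2442) + sqrt(-55)) = 1881/(1/368742 + I*sqrt(55))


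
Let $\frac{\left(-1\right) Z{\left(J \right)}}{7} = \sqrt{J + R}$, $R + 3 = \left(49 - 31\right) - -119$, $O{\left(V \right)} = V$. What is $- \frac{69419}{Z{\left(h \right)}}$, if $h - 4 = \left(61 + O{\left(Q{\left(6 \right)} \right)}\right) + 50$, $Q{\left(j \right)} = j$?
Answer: $\frac{9917 \sqrt{255}}{255} \approx 621.03$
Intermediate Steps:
$h = 121$ ($h = 4 + \left(\left(61 + 6\right) + 50\right) = 4 + \left(67 + 50\right) = 4 + 117 = 121$)
$R = 134$ ($R = -3 + \left(\left(49 - 31\right) - -119\right) = -3 + \left(18 + 119\right) = -3 + 137 = 134$)
$Z{\left(J \right)} = - 7 \sqrt{134 + J}$ ($Z{\left(J \right)} = - 7 \sqrt{J + 134} = - 7 \sqrt{134 + J}$)
$- \frac{69419}{Z{\left(h \right)}} = - \frac{69419}{\left(-7\right) \sqrt{134 + 121}} = - \frac{69419}{\left(-7\right) \sqrt{255}} = - 69419 \left(- \frac{\sqrt{255}}{1785}\right) = \frac{9917 \sqrt{255}}{255}$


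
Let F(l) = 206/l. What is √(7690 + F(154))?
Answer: √45601941/77 ≈ 87.700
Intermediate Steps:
√(7690 + F(154)) = √(7690 + 206/154) = √(7690 + 206*(1/154)) = √(7690 + 103/77) = √(592233/77) = √45601941/77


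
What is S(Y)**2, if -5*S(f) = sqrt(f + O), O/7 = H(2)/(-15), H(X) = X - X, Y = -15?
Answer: -3/5 ≈ -0.60000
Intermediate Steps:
H(X) = 0
O = 0 (O = 7*(0/(-15)) = 7*(0*(-1/15)) = 7*0 = 0)
S(f) = -sqrt(f)/5 (S(f) = -sqrt(f + 0)/5 = -sqrt(f)/5)
S(Y)**2 = (-I*sqrt(15)/5)**2 = -3/5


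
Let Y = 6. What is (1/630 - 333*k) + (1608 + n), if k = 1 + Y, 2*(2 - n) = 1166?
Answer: -821519/630 ≈ -1304.0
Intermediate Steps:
n = -581 (n = 2 - ½*1166 = 2 - 583 = -581)
k = 7 (k = 1 + 6 = 7)
(1/630 - 333*k) + (1608 + n) = (1/630 - 333*7) + (1608 - 581) = (1/630 - 2331) + 1027 = -1468529/630 + 1027 = -821519/630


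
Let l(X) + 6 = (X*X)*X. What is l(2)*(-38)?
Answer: -76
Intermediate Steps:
l(X) = -6 + X³ (l(X) = -6 + (X*X)*X = -6 + X²*X = -6 + X³)
l(2)*(-38) = (-6 + 2³)*(-38) = (-6 + 8)*(-38) = 2*(-38) = -76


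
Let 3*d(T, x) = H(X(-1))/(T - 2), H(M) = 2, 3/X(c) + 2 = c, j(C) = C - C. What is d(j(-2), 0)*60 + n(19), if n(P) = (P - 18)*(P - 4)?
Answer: -5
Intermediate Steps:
j(C) = 0
X(c) = 3/(-2 + c)
n(P) = (-18 + P)*(-4 + P)
d(T, x) = 2/(3*(-2 + T)) (d(T, x) = (2/(T - 2))/3 = (2/(-2 + T))/3 = 2/(3*(-2 + T)))
d(j(-2), 0)*60 + n(19) = (2/(3*(-2 + 0)))*60 + (72 + 19² - 22*19) = ((⅔)/(-2))*60 + (72 + 361 - 418) = ((⅔)*(-½))*60 + 15 = -⅓*60 + 15 = -20 + 15 = -5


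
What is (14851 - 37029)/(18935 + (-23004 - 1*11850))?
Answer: 22178/15919 ≈ 1.3932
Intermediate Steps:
(14851 - 37029)/(18935 + (-23004 - 1*11850)) = -22178/(18935 + (-23004 - 11850)) = -22178/(18935 - 34854) = -22178/(-15919) = -22178*(-1/15919) = 22178/15919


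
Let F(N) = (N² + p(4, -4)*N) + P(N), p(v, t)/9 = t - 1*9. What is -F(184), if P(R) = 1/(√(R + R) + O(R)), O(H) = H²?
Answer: -38398650420/3114751 + √23/286557092 ≈ -12328.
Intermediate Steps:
p(v, t) = -81 + 9*t (p(v, t) = 9*(t - 1*9) = 9*(t - 9) = 9*(-9 + t) = -81 + 9*t)
P(R) = 1/(R² + √2*√R) (P(R) = 1/(√(R + R) + R²) = 1/(√(2*R) + R²) = 1/(√2*√R + R²) = 1/(R² + √2*√R))
F(N) = N² + 1/(N² + √2*√N) - 117*N (F(N) = (N² + (-81 + 9*(-4))*N) + 1/(N² + √2*√N) = (N² + (-81 - 36)*N) + 1/(N² + √2*√N) = (N² - 117*N) + 1/(N² + √2*√N) = N² + 1/(N² + √2*√N) - 117*N)
-F(184) = -(1 + 184*(-117 + 184)*(184² + √2*√184))/(184² + √2*√184) = -(1 + 184*67*(33856 + √2*(2*√46)))/(33856 + √2*(2*√46)) = -(1 + 184*67*(33856 + 4*√23))/(33856 + 4*√23) = -(1 + (417376768 + 49312*√23))/(33856 + 4*√23) = -(417376769 + 49312*√23)/(33856 + 4*√23)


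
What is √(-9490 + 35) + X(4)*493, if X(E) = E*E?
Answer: 7888 + I*√9455 ≈ 7888.0 + 97.237*I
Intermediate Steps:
X(E) = E²
√(-9490 + 35) + X(4)*493 = √(-9490 + 35) + 4²*493 = √(-9455) + 16*493 = I*√9455 + 7888 = 7888 + I*√9455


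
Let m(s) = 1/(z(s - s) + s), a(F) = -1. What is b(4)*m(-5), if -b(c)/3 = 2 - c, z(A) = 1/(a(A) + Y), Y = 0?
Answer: -1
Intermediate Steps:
z(A) = -1 (z(A) = 1/(-1 + 0) = 1/(-1) = -1)
m(s) = 1/(-1 + s)
b(c) = -6 + 3*c (b(c) = -3*(2 - c) = -6 + 3*c)
b(4)*m(-5) = (-6 + 3*4)/(-1 - 5) = (-6 + 12)/(-6) = 6*(-1/6) = -1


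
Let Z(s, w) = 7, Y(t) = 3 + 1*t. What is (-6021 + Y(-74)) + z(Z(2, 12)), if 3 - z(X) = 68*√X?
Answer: -6089 - 68*√7 ≈ -6268.9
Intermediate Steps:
Y(t) = 3 + t
z(X) = 3 - 68*√X
(-6021 + Y(-74)) + z(Z(2, 12)) = (-6021 + (3 - 74)) + (3 - 68*√7) = (-6021 - 71) + (3 - 68*√7) = -6092 + (3 - 68*√7) = -6089 - 68*√7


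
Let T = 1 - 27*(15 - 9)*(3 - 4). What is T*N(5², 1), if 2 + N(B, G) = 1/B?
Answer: -7987/25 ≈ -319.48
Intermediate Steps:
N(B, G) = -2 + 1/B
T = 163 (T = 1 - 162*(-1) = 1 - 27*(-6) = 1 + 162 = 163)
T*N(5², 1) = 163*(-2 + 1/(5²)) = 163*(-2 + 1/25) = 163*(-49/25) = -7987/25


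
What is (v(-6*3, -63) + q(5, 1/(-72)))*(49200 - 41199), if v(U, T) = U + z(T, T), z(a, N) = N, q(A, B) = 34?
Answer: -376047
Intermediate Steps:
v(U, T) = T + U (v(U, T) = U + T = T + U)
(v(-6*3, -63) + q(5, 1/(-72)))*(49200 - 41199) = ((-63 - 6*3) + 34)*(49200 - 41199) = ((-63 - 18) + 34)*8001 = (-81 + 34)*8001 = -47*8001 = -376047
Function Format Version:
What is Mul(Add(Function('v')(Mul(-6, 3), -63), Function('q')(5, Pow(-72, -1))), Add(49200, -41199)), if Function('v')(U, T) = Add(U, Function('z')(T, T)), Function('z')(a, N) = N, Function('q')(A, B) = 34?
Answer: -376047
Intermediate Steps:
Function('v')(U, T) = Add(T, U) (Function('v')(U, T) = Add(U, T) = Add(T, U))
Mul(Add(Function('v')(Mul(-6, 3), -63), Function('q')(5, Pow(-72, -1))), Add(49200, -41199)) = Mul(Add(Add(-63, Mul(-6, 3)), 34), Add(49200, -41199)) = Mul(Add(Add(-63, -18), 34), 8001) = Mul(Add(-81, 34), 8001) = Mul(-47, 8001) = -376047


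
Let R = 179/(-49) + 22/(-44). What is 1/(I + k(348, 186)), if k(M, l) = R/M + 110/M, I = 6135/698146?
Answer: 410509848/128467181 ≈ 3.1954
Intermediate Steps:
I = 6135/698146 (I = 6135*(1/698146) = 6135/698146 ≈ 0.0087876)
R = -407/98 (R = 179*(-1/49) + 22*(-1/44) = -179/49 - 1/2 = -407/98 ≈ -4.1531)
k(M, l) = 10373/(98*M) (k(M, l) = -407/(98*M) + 110/M = 10373/(98*M))
1/(I + k(348, 186)) = 1/(6135/698146 + (10373/98)/348) = 1/(6135/698146 + (10373/98)*(1/348)) = 1/(6135/698146 + 10373/34104) = 1/(128467181/410509848) = 410509848/128467181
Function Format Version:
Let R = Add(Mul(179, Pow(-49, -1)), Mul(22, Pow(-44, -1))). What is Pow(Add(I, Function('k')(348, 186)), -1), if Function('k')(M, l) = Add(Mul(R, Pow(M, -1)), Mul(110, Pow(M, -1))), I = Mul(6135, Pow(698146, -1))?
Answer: Rational(410509848, 128467181) ≈ 3.1954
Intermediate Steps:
I = Rational(6135, 698146) (I = Mul(6135, Rational(1, 698146)) = Rational(6135, 698146) ≈ 0.0087876)
R = Rational(-407, 98) (R = Add(Mul(179, Rational(-1, 49)), Mul(22, Rational(-1, 44))) = Add(Rational(-179, 49), Rational(-1, 2)) = Rational(-407, 98) ≈ -4.1531)
Function('k')(M, l) = Mul(Rational(10373, 98), Pow(M, -1)) (Function('k')(M, l) = Add(Mul(Rational(-407, 98), Pow(M, -1)), Mul(110, Pow(M, -1))) = Mul(Rational(10373, 98), Pow(M, -1)))
Pow(Add(I, Function('k')(348, 186)), -1) = Pow(Add(Rational(6135, 698146), Mul(Rational(10373, 98), Pow(348, -1))), -1) = Pow(Add(Rational(6135, 698146), Mul(Rational(10373, 98), Rational(1, 348))), -1) = Pow(Add(Rational(6135, 698146), Rational(10373, 34104)), -1) = Pow(Rational(128467181, 410509848), -1) = Rational(410509848, 128467181)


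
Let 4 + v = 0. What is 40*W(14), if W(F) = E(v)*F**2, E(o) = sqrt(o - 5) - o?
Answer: 31360 + 23520*I ≈ 31360.0 + 23520.0*I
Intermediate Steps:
v = -4 (v = -4 + 0 = -4)
E(o) = sqrt(-5 + o) - o
W(F) = F**2*(4 + 3*I) (W(F) = (sqrt(-5 - 4) - 1*(-4))*F**2 = (sqrt(-9) + 4)*F**2 = (3*I + 4)*F**2 = (4 + 3*I)*F**2 = F**2*(4 + 3*I))
40*W(14) = 40*(14**2*(4 + 3*I)) = 40*(196*(4 + 3*I)) = 40*(784 + 588*I) = 31360 + 23520*I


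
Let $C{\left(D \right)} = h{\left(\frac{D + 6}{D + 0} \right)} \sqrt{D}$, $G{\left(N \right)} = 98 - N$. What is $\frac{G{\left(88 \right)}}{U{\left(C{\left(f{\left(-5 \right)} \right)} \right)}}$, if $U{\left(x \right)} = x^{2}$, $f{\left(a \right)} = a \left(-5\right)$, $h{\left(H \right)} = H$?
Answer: $\frac{250}{961} \approx 0.26015$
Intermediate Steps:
$f{\left(a \right)} = - 5 a$
$C{\left(D \right)} = \frac{6 + D}{\sqrt{D}}$ ($C{\left(D \right)} = \frac{D + 6}{D + 0} \sqrt{D} = \frac{6 + D}{D} \sqrt{D} = \frac{6 + D}{\sqrt{D}}$)
$\frac{G{\left(88 \right)}}{U{\left(C{\left(f{\left(-5 \right)} \right)} \right)}} = \frac{98 - 88}{\left(\frac{6 - -25}{5}\right)^{2}} = \frac{98 - 88}{\left(\frac{6 + 25}{5}\right)^{2}} = \frac{10}{\left(\frac{1}{5} \cdot 31\right)^{2}} = \frac{10}{\left(\frac{31}{5}\right)^{2}} = \frac{10}{\frac{961}{25}} = 10 \cdot \frac{25}{961} = \frac{250}{961}$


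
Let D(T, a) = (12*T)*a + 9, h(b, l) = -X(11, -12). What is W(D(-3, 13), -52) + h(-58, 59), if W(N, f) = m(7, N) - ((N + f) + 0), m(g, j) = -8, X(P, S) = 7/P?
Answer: 5526/11 ≈ 502.36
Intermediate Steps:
h(b, l) = -7/11
D(T, a) = 9 + 12*T*a (D(T, a) = 12*T*a + 9 = 9 + 12*T*a)
W(N, f) = -8 - N - f (W(N, f) = -8 - ((N + f) + 0) = -8 - (N + f) = -8 + (-N - f) = -8 - N - f)
W(D(-3, 13), -52) + h(-58, 59) = (-8 - (9 + 12*(-3)*13) - 1*(-52)) - 7/11 = (-8 - (9 - 468) + 52) - 7/11 = (-8 - 1*(-459) + 52) - 7/11 = (-8 + 459 + 52) - 7/11 = 503 - 7/11 = 5526/11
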